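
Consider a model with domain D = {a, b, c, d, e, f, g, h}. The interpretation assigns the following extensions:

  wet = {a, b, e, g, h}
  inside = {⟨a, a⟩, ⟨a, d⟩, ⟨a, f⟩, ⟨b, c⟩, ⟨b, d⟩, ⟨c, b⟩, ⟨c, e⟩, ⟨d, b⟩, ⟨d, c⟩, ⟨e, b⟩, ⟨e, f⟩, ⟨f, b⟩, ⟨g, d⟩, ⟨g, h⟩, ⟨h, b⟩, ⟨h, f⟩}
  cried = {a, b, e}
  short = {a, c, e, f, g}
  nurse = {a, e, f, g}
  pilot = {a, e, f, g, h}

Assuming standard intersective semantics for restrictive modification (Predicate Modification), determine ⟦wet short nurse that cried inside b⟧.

{e}

⟦that cried⟧ = ⟦cried⟧ = {a, b, e}
⟦inside b⟧ = {x : ⟨x, b⟩ ∈ ⟦inside⟧} = {c, d, e, f, h}
⟦nurse⟧ = {a, e, f, g}
… ∩ ⟦that cried⟧ = {a, e, f, g} ∩ {a, b, e} = {a, e}
… ∩ ⟦inside b⟧ = {a, e} ∩ {c, d, e, f, h} = {e}
… ∩ ⟦wet⟧ = {e} ∩ {a, b, e, g, h} = {e}
… ∩ ⟦short⟧ = {e} ∩ {a, c, e, f, g} = {e}
So ⟦wet short nurse that cried inside b⟧ = {e}.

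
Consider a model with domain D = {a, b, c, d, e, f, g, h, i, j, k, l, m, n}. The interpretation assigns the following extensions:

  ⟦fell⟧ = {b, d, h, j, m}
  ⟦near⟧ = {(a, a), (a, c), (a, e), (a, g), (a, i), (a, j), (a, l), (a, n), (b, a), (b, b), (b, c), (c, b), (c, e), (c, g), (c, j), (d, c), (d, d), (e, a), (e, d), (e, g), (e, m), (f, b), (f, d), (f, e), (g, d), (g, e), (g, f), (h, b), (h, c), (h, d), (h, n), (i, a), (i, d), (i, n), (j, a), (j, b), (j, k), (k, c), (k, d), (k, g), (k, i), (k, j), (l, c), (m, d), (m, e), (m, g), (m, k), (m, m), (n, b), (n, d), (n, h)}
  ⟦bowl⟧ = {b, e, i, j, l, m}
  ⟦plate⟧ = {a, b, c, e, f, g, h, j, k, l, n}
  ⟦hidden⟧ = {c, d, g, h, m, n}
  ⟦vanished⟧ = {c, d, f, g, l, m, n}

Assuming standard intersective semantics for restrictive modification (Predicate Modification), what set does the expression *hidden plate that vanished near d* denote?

⟦that vanished⟧ = ⟦vanished⟧ = {c, d, f, g, l, m, n}
⟦near d⟧ = {x : ⟨x, d⟩ ∈ ⟦near⟧} = {d, e, f, g, h, i, k, m, n}
⟦plate⟧ = {a, b, c, e, f, g, h, j, k, l, n}
… ∩ ⟦that vanished⟧ = {a, b, c, e, f, g, h, j, k, l, n} ∩ {c, d, f, g, l, m, n} = {c, f, g, l, n}
… ∩ ⟦near d⟧ = {c, f, g, l, n} ∩ {d, e, f, g, h, i, k, m, n} = {f, g, n}
… ∩ ⟦hidden⟧ = {f, g, n} ∩ {c, d, g, h, m, n} = {g, n}
So ⟦hidden plate that vanished near d⟧ = {g, n}.

{g, n}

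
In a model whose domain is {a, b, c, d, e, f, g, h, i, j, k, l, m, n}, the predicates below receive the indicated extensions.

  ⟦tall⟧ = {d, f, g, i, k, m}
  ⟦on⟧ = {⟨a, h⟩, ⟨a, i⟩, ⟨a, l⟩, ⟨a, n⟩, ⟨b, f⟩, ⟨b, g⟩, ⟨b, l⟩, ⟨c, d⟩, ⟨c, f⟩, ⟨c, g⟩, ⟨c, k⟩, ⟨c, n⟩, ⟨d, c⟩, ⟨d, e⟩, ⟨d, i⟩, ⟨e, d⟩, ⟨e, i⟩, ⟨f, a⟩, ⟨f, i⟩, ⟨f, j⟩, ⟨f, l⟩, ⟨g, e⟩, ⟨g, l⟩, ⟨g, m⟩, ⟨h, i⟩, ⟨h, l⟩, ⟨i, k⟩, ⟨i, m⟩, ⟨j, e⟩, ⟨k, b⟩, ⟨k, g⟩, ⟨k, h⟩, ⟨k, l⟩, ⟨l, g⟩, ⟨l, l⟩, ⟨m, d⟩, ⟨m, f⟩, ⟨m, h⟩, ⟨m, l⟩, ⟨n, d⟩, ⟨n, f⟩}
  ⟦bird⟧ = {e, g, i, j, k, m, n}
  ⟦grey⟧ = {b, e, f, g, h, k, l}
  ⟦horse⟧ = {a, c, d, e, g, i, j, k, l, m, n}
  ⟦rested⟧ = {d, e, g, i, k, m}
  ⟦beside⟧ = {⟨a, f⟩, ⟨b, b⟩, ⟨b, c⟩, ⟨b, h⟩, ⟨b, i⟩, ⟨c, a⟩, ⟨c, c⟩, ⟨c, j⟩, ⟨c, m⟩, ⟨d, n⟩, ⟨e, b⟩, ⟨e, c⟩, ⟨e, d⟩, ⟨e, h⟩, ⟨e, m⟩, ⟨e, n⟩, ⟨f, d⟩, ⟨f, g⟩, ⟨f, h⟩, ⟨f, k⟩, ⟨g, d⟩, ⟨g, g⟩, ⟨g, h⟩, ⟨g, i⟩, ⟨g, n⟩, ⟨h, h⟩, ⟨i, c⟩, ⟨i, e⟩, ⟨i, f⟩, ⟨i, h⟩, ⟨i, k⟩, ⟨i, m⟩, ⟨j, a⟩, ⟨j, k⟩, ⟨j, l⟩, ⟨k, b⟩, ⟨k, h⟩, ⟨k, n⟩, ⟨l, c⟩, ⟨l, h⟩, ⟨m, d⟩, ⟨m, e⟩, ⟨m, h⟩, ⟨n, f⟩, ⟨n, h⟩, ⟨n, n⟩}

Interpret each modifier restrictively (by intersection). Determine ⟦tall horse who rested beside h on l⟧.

{g, k, m}

⟦who rested⟧ = ⟦rested⟧ = {d, e, g, i, k, m}
⟦beside h⟧ = {x : ⟨x, h⟩ ∈ ⟦beside⟧} = {b, e, f, g, h, i, k, l, m, n}
⟦on l⟧ = {x : ⟨x, l⟩ ∈ ⟦on⟧} = {a, b, f, g, h, k, l, m}
⟦horse⟧ = {a, c, d, e, g, i, j, k, l, m, n}
… ∩ ⟦who rested⟧ = {a, c, d, e, g, i, j, k, l, m, n} ∩ {d, e, g, i, k, m} = {d, e, g, i, k, m}
… ∩ ⟦beside h⟧ = {d, e, g, i, k, m} ∩ {b, e, f, g, h, i, k, l, m, n} = {e, g, i, k, m}
… ∩ ⟦on l⟧ = {e, g, i, k, m} ∩ {a, b, f, g, h, k, l, m} = {g, k, m}
… ∩ ⟦tall⟧ = {g, k, m} ∩ {d, f, g, i, k, m} = {g, k, m}
So ⟦tall horse who rested beside h on l⟧ = {g, k, m}.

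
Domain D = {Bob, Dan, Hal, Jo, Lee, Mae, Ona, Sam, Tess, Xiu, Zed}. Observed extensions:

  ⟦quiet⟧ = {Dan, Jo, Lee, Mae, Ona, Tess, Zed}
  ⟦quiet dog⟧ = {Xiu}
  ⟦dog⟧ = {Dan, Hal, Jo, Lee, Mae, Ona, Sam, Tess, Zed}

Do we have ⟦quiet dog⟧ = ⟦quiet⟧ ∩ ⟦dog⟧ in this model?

no

⟦quiet⟧ ∩ ⟦dog⟧ = {Dan, Jo, Lee, Mae, Ona, Tess, Zed} ∩ {Dan, Hal, Jo, Lee, Mae, Ona, Sam, Tess, Zed} = {Dan, Jo, Lee, Mae, Ona, Tess, Zed}
Observed ⟦quiet dog⟧ = {Xiu}.
These differ, so the modifier is not intersective in this model.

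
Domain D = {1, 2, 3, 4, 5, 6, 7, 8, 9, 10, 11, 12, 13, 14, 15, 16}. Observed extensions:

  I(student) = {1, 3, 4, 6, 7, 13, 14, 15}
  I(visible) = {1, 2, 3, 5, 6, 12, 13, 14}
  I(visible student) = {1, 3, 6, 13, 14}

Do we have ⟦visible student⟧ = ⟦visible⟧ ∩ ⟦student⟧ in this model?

⟦visible⟧ ∩ ⟦student⟧ = {1, 2, 3, 5, 6, 12, 13, 14} ∩ {1, 3, 4, 6, 7, 13, 14, 15} = {1, 3, 6, 13, 14}
Observed ⟦visible student⟧ = {1, 3, 6, 13, 14}.
These coincide, so the modifier is intersective here.

yes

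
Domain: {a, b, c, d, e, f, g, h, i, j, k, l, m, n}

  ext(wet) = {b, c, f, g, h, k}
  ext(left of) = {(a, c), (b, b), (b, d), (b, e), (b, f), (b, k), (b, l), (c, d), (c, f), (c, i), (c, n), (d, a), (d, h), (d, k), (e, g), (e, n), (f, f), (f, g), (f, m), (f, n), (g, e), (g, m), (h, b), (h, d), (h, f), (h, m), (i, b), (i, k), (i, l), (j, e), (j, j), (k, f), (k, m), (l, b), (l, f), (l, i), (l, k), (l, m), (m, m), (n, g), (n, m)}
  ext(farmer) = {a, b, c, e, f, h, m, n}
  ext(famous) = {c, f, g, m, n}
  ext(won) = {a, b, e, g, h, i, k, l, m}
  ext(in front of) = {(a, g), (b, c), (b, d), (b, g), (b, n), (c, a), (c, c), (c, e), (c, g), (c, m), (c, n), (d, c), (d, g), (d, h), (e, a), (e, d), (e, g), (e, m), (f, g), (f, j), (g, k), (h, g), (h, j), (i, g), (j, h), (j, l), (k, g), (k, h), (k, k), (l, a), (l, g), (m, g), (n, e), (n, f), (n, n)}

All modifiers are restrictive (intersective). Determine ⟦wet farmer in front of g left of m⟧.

{f, h}

⟦in front of g⟧ = {x : ⟨x, g⟩ ∈ ⟦in front of⟧} = {a, b, c, d, e, f, h, i, k, l, m}
⟦left of m⟧ = {x : ⟨x, m⟩ ∈ ⟦left of⟧} = {f, g, h, k, l, m, n}
⟦farmer⟧ = {a, b, c, e, f, h, m, n}
… ∩ ⟦in front of g⟧ = {a, b, c, e, f, h, m, n} ∩ {a, b, c, d, e, f, h, i, k, l, m} = {a, b, c, e, f, h, m}
… ∩ ⟦left of m⟧ = {a, b, c, e, f, h, m} ∩ {f, g, h, k, l, m, n} = {f, h, m}
… ∩ ⟦wet⟧ = {f, h, m} ∩ {b, c, f, g, h, k} = {f, h}
So ⟦wet farmer in front of g left of m⟧ = {f, h}.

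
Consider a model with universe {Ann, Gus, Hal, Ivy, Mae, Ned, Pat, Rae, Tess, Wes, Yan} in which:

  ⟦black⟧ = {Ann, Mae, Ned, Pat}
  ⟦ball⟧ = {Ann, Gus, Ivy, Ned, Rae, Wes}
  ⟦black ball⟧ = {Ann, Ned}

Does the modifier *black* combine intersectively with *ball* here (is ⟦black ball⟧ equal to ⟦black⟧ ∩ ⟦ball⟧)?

⟦black⟧ ∩ ⟦ball⟧ = {Ann, Mae, Ned, Pat} ∩ {Ann, Gus, Ivy, Ned, Rae, Wes} = {Ann, Ned}
Observed ⟦black ball⟧ = {Ann, Ned}.
These coincide, so the modifier is intersective here.

yes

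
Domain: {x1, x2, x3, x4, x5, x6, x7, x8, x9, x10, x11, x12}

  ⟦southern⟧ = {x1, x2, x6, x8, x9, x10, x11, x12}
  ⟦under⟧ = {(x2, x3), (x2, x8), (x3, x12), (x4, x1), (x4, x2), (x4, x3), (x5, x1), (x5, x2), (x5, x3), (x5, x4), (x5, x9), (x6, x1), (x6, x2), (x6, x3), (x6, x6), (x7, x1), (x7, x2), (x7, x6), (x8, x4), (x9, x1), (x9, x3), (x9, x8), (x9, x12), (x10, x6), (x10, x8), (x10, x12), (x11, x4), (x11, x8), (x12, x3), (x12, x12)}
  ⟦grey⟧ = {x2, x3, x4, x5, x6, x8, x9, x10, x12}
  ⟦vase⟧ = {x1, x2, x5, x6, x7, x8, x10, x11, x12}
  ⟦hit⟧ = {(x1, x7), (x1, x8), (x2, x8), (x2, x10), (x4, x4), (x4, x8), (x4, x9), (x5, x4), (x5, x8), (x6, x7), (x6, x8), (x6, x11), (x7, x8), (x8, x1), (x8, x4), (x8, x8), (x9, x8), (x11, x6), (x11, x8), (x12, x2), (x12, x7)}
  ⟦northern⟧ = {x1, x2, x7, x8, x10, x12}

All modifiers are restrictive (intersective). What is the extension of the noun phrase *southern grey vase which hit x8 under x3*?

{x2, x6}

⟦which hit x8⟧ = {x : ⟨x, x8⟩ ∈ ⟦hit⟧} = {x1, x2, x4, x5, x6, x7, x8, x9, x11}
⟦under x3⟧ = {x : ⟨x, x3⟩ ∈ ⟦under⟧} = {x2, x4, x5, x6, x9, x12}
⟦vase⟧ = {x1, x2, x5, x6, x7, x8, x10, x11, x12}
… ∩ ⟦which hit x8⟧ = {x1, x2, x5, x6, x7, x8, x10, x11, x12} ∩ {x1, x2, x4, x5, x6, x7, x8, x9, x11} = {x1, x2, x5, x6, x7, x8, x11}
… ∩ ⟦under x3⟧ = {x1, x2, x5, x6, x7, x8, x11} ∩ {x2, x4, x5, x6, x9, x12} = {x2, x5, x6}
… ∩ ⟦southern⟧ = {x2, x5, x6} ∩ {x1, x2, x6, x8, x9, x10, x11, x12} = {x2, x6}
… ∩ ⟦grey⟧ = {x2, x6} ∩ {x2, x3, x4, x5, x6, x8, x9, x10, x12} = {x2, x6}
So ⟦southern grey vase which hit x8 under x3⟧ = {x2, x6}.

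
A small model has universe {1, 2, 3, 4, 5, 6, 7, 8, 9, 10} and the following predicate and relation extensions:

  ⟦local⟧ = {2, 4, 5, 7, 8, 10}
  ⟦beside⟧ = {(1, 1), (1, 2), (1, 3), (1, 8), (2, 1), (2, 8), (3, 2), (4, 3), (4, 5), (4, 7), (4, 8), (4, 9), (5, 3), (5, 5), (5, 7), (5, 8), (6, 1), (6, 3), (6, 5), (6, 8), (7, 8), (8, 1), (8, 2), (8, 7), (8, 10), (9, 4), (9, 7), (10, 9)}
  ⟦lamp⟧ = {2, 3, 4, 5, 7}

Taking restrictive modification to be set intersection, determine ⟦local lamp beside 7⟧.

⟦beside 7⟧ = {x : ⟨x, 7⟩ ∈ ⟦beside⟧} = {4, 5, 8, 9}
⟦lamp⟧ = {2, 3, 4, 5, 7}
… ∩ ⟦beside 7⟧ = {2, 3, 4, 5, 7} ∩ {4, 5, 8, 9} = {4, 5}
… ∩ ⟦local⟧ = {4, 5} ∩ {2, 4, 5, 7, 8, 10} = {4, 5}
So ⟦local lamp beside 7⟧ = {4, 5}.

{4, 5}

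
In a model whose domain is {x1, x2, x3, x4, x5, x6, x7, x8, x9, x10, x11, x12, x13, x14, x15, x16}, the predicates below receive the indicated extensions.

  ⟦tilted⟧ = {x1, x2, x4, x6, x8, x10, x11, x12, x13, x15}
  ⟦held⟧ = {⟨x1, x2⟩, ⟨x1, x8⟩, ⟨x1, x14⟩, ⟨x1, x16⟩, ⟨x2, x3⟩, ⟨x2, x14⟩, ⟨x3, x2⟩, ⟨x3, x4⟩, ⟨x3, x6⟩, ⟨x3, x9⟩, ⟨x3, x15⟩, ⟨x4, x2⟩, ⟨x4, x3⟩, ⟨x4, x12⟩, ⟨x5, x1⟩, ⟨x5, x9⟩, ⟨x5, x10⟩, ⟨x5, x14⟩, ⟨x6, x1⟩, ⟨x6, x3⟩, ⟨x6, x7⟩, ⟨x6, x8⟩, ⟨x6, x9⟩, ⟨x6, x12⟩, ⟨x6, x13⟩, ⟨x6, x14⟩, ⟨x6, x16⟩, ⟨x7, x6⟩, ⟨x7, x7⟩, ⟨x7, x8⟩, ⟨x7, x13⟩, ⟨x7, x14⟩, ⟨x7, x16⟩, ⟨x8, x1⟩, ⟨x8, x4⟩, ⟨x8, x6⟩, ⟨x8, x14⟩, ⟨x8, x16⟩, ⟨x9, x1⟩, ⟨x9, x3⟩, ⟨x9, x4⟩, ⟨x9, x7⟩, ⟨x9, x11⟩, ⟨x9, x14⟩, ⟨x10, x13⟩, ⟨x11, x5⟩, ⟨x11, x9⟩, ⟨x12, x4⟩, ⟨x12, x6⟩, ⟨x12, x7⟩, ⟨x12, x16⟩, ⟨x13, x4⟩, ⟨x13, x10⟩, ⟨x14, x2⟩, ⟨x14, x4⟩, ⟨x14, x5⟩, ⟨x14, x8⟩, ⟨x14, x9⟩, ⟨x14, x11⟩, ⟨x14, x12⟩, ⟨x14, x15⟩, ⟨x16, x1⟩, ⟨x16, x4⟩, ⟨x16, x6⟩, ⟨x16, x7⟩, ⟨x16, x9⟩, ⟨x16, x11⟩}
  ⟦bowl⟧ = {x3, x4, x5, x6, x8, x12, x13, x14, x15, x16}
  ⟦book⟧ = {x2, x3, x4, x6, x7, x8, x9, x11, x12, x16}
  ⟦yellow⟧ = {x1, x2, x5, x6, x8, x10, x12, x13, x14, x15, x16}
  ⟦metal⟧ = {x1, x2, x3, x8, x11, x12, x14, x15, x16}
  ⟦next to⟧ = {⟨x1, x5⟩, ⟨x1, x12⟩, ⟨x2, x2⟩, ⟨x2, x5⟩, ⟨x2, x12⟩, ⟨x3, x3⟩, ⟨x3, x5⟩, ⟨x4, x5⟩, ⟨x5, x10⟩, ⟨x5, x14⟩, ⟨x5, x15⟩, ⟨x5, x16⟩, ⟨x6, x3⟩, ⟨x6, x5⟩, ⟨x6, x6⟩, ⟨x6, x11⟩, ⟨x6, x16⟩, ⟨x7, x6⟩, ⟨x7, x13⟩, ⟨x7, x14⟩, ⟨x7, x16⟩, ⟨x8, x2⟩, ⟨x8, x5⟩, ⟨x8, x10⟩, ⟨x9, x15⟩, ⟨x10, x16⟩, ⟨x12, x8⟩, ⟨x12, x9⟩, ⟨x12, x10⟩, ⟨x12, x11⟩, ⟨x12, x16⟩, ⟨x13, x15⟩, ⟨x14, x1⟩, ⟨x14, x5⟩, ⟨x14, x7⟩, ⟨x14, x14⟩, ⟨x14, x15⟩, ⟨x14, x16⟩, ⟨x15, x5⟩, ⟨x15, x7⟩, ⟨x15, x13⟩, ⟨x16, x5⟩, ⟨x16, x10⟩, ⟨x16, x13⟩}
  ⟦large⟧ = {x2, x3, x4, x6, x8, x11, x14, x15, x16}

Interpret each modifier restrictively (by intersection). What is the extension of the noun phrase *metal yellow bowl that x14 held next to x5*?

{x8, x15}

⟦that x14 held⟧ = {x : ⟨x14, x⟩ ∈ ⟦held⟧} = {x2, x4, x5, x8, x9, x11, x12, x15}
⟦next to x5⟧ = {x : ⟨x, x5⟩ ∈ ⟦next to⟧} = {x1, x2, x3, x4, x6, x8, x14, x15, x16}
⟦bowl⟧ = {x3, x4, x5, x6, x8, x12, x13, x14, x15, x16}
… ∩ ⟦that x14 held⟧ = {x3, x4, x5, x6, x8, x12, x13, x14, x15, x16} ∩ {x2, x4, x5, x8, x9, x11, x12, x15} = {x4, x5, x8, x12, x15}
… ∩ ⟦next to x5⟧ = {x4, x5, x8, x12, x15} ∩ {x1, x2, x3, x4, x6, x8, x14, x15, x16} = {x4, x8, x15}
… ∩ ⟦metal⟧ = {x4, x8, x15} ∩ {x1, x2, x3, x8, x11, x12, x14, x15, x16} = {x8, x15}
… ∩ ⟦yellow⟧ = {x8, x15} ∩ {x1, x2, x5, x6, x8, x10, x12, x13, x14, x15, x16} = {x8, x15}
So ⟦metal yellow bowl that x14 held next to x5⟧ = {x8, x15}.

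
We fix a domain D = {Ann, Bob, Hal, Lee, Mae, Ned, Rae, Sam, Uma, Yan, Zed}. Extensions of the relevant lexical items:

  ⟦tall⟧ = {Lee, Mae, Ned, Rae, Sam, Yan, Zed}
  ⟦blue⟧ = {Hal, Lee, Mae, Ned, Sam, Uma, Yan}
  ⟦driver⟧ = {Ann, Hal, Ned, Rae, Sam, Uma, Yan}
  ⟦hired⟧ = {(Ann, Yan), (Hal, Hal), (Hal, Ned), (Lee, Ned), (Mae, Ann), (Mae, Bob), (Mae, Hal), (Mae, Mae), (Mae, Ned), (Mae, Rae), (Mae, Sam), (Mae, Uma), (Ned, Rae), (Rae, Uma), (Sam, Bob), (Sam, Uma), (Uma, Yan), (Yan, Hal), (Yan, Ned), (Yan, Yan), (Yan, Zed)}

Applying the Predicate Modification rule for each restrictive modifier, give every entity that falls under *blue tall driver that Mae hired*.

⟦that Mae hired⟧ = {x : ⟨Mae, x⟩ ∈ ⟦hired⟧} = {Ann, Bob, Hal, Mae, Ned, Rae, Sam, Uma}
⟦driver⟧ = {Ann, Hal, Ned, Rae, Sam, Uma, Yan}
… ∩ ⟦that Mae hired⟧ = {Ann, Hal, Ned, Rae, Sam, Uma, Yan} ∩ {Ann, Bob, Hal, Mae, Ned, Rae, Sam, Uma} = {Ann, Hal, Ned, Rae, Sam, Uma}
… ∩ ⟦blue⟧ = {Ann, Hal, Ned, Rae, Sam, Uma} ∩ {Hal, Lee, Mae, Ned, Sam, Uma, Yan} = {Hal, Ned, Sam, Uma}
… ∩ ⟦tall⟧ = {Hal, Ned, Sam, Uma} ∩ {Lee, Mae, Ned, Rae, Sam, Yan, Zed} = {Ned, Sam}
So ⟦blue tall driver that Mae hired⟧ = {Ned, Sam}.

{Ned, Sam}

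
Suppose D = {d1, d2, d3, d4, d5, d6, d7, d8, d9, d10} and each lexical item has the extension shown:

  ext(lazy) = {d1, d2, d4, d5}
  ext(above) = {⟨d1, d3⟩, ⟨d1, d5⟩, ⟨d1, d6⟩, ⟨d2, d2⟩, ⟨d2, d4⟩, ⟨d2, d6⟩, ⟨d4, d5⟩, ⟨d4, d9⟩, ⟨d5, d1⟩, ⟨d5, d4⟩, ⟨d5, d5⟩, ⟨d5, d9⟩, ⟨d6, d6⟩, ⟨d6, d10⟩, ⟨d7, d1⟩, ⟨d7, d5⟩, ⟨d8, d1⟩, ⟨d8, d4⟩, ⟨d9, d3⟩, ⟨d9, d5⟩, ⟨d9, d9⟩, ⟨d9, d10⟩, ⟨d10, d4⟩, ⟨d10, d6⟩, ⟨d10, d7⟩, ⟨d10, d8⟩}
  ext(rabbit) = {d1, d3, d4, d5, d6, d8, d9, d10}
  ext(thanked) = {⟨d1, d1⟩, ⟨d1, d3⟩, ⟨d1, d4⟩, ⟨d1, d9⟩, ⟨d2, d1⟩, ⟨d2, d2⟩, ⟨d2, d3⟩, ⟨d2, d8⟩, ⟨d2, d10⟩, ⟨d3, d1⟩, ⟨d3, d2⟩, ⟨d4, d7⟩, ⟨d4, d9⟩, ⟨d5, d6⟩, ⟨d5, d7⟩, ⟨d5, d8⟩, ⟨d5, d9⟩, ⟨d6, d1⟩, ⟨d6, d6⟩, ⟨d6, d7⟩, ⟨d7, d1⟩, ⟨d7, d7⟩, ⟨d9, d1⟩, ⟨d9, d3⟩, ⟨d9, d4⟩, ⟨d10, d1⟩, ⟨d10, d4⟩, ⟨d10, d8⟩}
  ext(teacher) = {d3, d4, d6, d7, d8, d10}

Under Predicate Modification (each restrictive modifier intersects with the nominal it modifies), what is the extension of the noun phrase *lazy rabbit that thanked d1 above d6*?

⟦that thanked d1⟧ = {x : ⟨x, d1⟩ ∈ ⟦thanked⟧} = {d1, d2, d3, d6, d7, d9, d10}
⟦above d6⟧ = {x : ⟨x, d6⟩ ∈ ⟦above⟧} = {d1, d2, d6, d10}
⟦rabbit⟧ = {d1, d3, d4, d5, d6, d8, d9, d10}
… ∩ ⟦that thanked d1⟧ = {d1, d3, d4, d5, d6, d8, d9, d10} ∩ {d1, d2, d3, d6, d7, d9, d10} = {d1, d3, d6, d9, d10}
… ∩ ⟦above d6⟧ = {d1, d3, d6, d9, d10} ∩ {d1, d2, d6, d10} = {d1, d6, d10}
… ∩ ⟦lazy⟧ = {d1, d6, d10} ∩ {d1, d2, d4, d5} = {d1}
So ⟦lazy rabbit that thanked d1 above d6⟧ = {d1}.

{d1}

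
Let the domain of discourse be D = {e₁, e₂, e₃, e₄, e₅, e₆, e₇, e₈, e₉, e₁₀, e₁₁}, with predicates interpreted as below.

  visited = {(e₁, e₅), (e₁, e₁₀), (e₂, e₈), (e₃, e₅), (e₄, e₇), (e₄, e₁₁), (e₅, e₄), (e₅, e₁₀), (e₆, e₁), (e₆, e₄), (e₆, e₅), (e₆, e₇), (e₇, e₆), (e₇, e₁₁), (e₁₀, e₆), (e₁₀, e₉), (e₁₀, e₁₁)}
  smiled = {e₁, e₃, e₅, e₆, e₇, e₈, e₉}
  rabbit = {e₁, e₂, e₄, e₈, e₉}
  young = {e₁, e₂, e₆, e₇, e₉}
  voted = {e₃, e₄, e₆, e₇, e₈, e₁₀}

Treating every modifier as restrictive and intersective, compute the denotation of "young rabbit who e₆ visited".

⟦who e₆ visited⟧ = {x : ⟨e₆, x⟩ ∈ ⟦visited⟧} = {e₁, e₄, e₅, e₇}
⟦rabbit⟧ = {e₁, e₂, e₄, e₈, e₉}
… ∩ ⟦who e₆ visited⟧ = {e₁, e₂, e₄, e₈, e₉} ∩ {e₁, e₄, e₅, e₇} = {e₁, e₄}
… ∩ ⟦young⟧ = {e₁, e₄} ∩ {e₁, e₂, e₆, e₇, e₉} = {e₁}
So ⟦young rabbit who e₆ visited⟧ = {e₁}.

{e₁}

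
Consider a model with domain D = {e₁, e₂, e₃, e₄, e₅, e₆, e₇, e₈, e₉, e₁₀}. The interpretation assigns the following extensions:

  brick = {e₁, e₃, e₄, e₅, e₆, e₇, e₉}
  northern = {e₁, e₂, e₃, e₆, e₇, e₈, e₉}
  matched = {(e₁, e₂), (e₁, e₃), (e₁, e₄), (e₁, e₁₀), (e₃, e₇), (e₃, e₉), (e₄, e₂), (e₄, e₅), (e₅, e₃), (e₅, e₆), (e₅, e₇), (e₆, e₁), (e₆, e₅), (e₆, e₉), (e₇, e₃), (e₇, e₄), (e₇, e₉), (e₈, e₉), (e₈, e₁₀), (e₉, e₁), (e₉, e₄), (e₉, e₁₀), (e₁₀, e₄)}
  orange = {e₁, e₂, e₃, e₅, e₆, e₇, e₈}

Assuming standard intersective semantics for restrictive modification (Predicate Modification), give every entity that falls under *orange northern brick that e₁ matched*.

{e₃}

⟦that e₁ matched⟧ = {x : ⟨e₁, x⟩ ∈ ⟦matched⟧} = {e₂, e₃, e₄, e₁₀}
⟦brick⟧ = {e₁, e₃, e₄, e₅, e₆, e₇, e₉}
… ∩ ⟦that e₁ matched⟧ = {e₁, e₃, e₄, e₅, e₆, e₇, e₉} ∩ {e₂, e₃, e₄, e₁₀} = {e₃, e₄}
… ∩ ⟦orange⟧ = {e₃, e₄} ∩ {e₁, e₂, e₃, e₅, e₆, e₇, e₈} = {e₃}
… ∩ ⟦northern⟧ = {e₃} ∩ {e₁, e₂, e₃, e₆, e₇, e₈, e₉} = {e₃}
So ⟦orange northern brick that e₁ matched⟧ = {e₃}.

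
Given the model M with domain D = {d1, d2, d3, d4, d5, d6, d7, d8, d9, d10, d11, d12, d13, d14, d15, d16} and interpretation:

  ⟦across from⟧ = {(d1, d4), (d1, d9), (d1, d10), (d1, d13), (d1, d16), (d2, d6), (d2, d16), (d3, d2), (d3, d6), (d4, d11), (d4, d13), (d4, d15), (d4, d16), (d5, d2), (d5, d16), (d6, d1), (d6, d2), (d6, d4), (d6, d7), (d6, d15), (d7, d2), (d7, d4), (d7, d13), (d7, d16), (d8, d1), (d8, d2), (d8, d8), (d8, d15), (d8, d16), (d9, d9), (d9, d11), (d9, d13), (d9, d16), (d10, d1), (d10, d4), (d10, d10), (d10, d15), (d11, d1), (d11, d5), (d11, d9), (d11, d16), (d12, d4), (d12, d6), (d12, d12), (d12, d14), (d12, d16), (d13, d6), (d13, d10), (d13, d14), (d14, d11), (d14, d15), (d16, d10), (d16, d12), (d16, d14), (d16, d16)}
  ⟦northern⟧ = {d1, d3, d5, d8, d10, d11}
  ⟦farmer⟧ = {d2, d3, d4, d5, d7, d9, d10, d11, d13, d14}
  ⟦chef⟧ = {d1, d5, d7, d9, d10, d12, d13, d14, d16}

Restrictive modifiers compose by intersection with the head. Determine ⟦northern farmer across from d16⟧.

⟦across from d16⟧ = {x : ⟨x, d16⟩ ∈ ⟦across from⟧} = {d1, d2, d4, d5, d7, d8, d9, d11, d12, d16}
⟦farmer⟧ = {d2, d3, d4, d5, d7, d9, d10, d11, d13, d14}
… ∩ ⟦across from d16⟧ = {d2, d3, d4, d5, d7, d9, d10, d11, d13, d14} ∩ {d1, d2, d4, d5, d7, d8, d9, d11, d12, d16} = {d2, d4, d5, d7, d9, d11}
… ∩ ⟦northern⟧ = {d2, d4, d5, d7, d9, d11} ∩ {d1, d3, d5, d8, d10, d11} = {d5, d11}
So ⟦northern farmer across from d16⟧ = {d5, d11}.

{d5, d11}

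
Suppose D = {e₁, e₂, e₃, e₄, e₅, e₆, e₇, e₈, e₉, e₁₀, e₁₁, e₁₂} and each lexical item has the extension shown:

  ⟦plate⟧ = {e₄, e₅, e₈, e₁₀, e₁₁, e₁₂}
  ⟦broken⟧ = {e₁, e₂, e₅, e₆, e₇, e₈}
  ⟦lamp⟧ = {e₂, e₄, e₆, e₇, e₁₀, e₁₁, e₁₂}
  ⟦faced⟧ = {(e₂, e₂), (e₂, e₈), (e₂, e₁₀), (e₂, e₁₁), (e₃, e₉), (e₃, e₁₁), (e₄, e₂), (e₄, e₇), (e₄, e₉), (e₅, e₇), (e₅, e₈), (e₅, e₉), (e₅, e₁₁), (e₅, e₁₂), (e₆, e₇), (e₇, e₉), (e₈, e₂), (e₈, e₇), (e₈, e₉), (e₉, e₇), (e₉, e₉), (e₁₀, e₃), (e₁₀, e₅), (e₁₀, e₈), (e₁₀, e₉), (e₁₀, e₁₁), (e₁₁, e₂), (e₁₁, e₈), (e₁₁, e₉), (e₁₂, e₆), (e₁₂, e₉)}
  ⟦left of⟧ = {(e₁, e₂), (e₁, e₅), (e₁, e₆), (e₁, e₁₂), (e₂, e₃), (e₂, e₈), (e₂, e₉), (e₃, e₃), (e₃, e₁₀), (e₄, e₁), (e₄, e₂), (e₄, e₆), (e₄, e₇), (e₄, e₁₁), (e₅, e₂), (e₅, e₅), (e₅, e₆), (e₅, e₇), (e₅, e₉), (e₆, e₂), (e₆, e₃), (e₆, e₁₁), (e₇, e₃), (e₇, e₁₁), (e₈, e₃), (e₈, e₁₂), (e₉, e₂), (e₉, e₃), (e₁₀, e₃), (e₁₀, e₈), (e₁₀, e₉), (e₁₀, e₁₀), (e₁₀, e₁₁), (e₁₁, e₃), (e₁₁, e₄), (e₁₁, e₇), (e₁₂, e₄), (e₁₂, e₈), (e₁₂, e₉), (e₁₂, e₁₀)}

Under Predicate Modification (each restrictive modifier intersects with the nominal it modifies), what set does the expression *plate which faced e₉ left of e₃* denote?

{e₈, e₁₀, e₁₁}

⟦which faced e₉⟧ = {x : ⟨x, e₉⟩ ∈ ⟦faced⟧} = {e₃, e₄, e₅, e₇, e₈, e₉, e₁₀, e₁₁, e₁₂}
⟦left of e₃⟧ = {x : ⟨x, e₃⟩ ∈ ⟦left of⟧} = {e₂, e₃, e₆, e₇, e₈, e₉, e₁₀, e₁₁}
⟦plate⟧ = {e₄, e₅, e₈, e₁₀, e₁₁, e₁₂}
… ∩ ⟦which faced e₉⟧ = {e₄, e₅, e₈, e₁₀, e₁₁, e₁₂} ∩ {e₃, e₄, e₅, e₇, e₈, e₉, e₁₀, e₁₁, e₁₂} = {e₄, e₅, e₈, e₁₀, e₁₁, e₁₂}
… ∩ ⟦left of e₃⟧ = {e₄, e₅, e₈, e₁₀, e₁₁, e₁₂} ∩ {e₂, e₃, e₆, e₇, e₈, e₉, e₁₀, e₁₁} = {e₈, e₁₀, e₁₁}
So ⟦plate which faced e₉ left of e₃⟧ = {e₈, e₁₀, e₁₁}.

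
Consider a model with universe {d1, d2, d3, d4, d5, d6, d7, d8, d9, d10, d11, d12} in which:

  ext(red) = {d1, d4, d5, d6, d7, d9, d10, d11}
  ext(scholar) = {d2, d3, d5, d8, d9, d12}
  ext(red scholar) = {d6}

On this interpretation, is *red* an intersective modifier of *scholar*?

no

⟦red⟧ ∩ ⟦scholar⟧ = {d1, d4, d5, d6, d7, d9, d10, d11} ∩ {d2, d3, d5, d8, d9, d12} = {d5, d9}
Observed ⟦red scholar⟧ = {d6}.
These differ, so the modifier is not intersective in this model.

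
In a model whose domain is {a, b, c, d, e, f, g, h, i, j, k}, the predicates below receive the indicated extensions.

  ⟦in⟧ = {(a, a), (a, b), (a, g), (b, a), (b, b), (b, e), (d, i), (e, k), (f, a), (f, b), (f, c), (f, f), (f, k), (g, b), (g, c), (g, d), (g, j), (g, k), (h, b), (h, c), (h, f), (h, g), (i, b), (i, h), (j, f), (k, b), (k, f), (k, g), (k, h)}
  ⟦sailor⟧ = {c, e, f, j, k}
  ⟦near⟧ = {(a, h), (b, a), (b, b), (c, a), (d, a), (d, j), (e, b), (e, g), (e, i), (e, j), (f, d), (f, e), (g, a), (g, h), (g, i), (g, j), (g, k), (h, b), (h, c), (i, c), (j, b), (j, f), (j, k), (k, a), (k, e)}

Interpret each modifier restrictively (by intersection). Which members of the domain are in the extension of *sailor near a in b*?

⟦near a⟧ = {x : ⟨x, a⟩ ∈ ⟦near⟧} = {b, c, d, g, k}
⟦in b⟧ = {x : ⟨x, b⟩ ∈ ⟦in⟧} = {a, b, f, g, h, i, k}
⟦sailor⟧ = {c, e, f, j, k}
… ∩ ⟦near a⟧ = {c, e, f, j, k} ∩ {b, c, d, g, k} = {c, k}
… ∩ ⟦in b⟧ = {c, k} ∩ {a, b, f, g, h, i, k} = {k}
So ⟦sailor near a in b⟧ = {k}.

{k}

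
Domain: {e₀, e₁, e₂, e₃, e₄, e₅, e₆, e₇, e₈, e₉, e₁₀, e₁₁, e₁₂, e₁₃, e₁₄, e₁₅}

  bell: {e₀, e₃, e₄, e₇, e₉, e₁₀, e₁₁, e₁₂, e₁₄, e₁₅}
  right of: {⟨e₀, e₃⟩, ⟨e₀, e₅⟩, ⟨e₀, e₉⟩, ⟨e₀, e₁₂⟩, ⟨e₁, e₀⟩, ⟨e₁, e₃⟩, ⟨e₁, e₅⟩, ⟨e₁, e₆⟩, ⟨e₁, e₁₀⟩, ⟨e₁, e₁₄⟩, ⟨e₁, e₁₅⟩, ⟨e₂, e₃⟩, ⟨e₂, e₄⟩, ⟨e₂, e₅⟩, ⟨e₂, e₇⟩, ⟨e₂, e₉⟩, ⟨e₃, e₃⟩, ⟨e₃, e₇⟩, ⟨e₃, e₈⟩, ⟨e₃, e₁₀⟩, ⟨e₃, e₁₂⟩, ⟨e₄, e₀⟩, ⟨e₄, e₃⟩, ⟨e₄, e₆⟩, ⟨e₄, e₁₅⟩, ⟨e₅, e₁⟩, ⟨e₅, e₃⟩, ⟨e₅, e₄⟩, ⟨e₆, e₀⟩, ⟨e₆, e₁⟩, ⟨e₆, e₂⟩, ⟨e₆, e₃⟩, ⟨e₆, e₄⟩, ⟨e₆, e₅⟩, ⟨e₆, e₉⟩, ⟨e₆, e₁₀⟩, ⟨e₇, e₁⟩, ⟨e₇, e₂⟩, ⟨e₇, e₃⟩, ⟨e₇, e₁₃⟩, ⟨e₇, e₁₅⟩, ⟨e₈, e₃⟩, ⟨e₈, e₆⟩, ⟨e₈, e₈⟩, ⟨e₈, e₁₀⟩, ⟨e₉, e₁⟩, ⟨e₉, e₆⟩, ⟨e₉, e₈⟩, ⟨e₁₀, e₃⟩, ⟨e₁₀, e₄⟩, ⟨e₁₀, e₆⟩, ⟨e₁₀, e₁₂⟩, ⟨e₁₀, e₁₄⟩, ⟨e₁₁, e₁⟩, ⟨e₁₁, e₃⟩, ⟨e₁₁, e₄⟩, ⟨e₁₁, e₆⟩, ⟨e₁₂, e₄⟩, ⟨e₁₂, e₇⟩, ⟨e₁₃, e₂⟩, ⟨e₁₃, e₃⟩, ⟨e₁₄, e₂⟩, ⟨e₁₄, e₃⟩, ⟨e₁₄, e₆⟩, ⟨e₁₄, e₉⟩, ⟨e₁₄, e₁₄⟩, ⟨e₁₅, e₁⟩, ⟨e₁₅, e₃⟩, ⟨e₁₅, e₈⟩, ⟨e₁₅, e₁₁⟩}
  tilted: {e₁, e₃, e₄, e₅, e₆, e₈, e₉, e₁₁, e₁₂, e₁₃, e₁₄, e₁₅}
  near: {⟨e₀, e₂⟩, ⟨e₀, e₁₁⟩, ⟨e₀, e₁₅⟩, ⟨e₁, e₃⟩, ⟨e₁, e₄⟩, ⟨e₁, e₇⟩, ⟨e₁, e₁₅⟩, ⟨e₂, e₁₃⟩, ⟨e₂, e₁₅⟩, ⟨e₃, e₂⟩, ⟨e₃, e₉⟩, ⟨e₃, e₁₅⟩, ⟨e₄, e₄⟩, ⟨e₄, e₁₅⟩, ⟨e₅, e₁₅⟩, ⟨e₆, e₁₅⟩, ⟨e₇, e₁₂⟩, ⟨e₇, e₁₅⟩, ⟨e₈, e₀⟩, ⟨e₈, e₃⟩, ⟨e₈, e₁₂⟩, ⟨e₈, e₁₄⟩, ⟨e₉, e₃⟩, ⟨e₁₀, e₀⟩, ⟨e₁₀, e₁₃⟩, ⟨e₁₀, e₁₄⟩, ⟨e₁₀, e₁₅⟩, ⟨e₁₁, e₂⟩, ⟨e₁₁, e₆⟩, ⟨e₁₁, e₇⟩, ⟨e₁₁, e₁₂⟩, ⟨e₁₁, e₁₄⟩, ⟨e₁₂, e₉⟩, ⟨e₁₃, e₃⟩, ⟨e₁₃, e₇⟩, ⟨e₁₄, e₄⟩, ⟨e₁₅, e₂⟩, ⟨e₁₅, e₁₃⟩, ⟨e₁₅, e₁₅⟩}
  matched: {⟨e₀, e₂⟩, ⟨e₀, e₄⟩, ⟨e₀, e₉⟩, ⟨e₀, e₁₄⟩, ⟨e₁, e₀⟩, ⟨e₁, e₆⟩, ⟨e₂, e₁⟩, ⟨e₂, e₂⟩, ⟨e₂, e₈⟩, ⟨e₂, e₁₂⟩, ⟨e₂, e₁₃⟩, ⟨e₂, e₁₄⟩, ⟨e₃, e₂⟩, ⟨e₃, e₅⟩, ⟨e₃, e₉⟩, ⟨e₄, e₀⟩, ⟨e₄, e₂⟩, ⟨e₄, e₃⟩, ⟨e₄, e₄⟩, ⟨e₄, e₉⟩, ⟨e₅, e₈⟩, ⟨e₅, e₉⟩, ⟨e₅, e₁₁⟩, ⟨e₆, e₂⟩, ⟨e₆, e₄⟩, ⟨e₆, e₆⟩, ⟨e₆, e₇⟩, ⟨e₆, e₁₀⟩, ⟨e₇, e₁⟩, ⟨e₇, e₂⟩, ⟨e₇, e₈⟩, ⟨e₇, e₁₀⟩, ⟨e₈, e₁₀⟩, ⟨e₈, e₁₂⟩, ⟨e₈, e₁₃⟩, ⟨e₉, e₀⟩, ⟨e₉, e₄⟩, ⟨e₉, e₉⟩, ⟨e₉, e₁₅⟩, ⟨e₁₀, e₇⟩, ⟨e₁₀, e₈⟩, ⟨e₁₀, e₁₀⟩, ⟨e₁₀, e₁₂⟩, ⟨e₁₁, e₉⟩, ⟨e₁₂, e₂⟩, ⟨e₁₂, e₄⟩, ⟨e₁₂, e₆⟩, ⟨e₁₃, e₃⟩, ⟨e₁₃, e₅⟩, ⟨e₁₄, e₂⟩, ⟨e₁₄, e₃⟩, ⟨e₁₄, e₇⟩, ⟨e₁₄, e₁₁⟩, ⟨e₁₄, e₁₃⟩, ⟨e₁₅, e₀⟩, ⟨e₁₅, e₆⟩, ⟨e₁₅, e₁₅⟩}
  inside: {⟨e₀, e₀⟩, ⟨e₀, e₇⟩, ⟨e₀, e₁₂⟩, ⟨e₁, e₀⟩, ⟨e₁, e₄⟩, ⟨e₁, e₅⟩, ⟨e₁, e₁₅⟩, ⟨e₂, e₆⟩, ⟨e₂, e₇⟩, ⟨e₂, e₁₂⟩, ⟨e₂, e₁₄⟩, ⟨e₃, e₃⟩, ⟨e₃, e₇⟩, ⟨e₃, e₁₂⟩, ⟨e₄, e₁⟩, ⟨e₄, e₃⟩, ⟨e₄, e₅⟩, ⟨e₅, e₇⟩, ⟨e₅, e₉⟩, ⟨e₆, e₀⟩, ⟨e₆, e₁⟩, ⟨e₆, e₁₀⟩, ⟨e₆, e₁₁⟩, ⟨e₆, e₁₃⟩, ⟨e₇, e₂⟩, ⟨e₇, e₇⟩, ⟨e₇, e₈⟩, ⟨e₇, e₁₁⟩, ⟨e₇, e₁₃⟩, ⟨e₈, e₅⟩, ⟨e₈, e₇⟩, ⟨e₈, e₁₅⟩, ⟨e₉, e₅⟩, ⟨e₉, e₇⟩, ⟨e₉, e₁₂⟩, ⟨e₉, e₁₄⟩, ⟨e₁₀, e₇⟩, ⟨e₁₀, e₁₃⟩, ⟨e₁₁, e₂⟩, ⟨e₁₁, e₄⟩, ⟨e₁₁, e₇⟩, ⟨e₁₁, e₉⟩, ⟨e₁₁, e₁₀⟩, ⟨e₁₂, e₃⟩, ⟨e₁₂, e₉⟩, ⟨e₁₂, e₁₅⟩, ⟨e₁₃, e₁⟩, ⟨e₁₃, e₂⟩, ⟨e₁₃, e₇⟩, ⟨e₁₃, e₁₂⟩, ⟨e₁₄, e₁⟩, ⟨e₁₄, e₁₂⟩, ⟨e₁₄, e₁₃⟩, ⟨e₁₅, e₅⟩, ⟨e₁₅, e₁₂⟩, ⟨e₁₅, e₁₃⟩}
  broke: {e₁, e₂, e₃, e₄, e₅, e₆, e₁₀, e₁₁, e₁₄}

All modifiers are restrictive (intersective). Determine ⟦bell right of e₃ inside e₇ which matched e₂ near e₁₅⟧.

⟦right of e₃⟧ = {x : ⟨x, e₃⟩ ∈ ⟦right of⟧} = {e₀, e₁, e₂, e₃, e₄, e₅, e₆, e₇, e₈, e₁₀, e₁₁, e₁₃, e₁₄, e₁₅}
⟦inside e₇⟧ = {x : ⟨x, e₇⟩ ∈ ⟦inside⟧} = {e₀, e₂, e₃, e₅, e₇, e₈, e₉, e₁₀, e₁₁, e₁₃}
⟦which matched e₂⟧ = {x : ⟨x, e₂⟩ ∈ ⟦matched⟧} = {e₀, e₂, e₃, e₄, e₆, e₇, e₁₂, e₁₄}
⟦near e₁₅⟧ = {x : ⟨x, e₁₅⟩ ∈ ⟦near⟧} = {e₀, e₁, e₂, e₃, e₄, e₅, e₆, e₇, e₁₀, e₁₅}
⟦bell⟧ = {e₀, e₃, e₄, e₇, e₉, e₁₀, e₁₁, e₁₂, e₁₄, e₁₅}
… ∩ ⟦right of e₃⟧ = {e₀, e₃, e₄, e₇, e₉, e₁₀, e₁₁, e₁₂, e₁₄, e₁₅} ∩ {e₀, e₁, e₂, e₃, e₄, e₅, e₆, e₇, e₈, e₁₀, e₁₁, e₁₃, e₁₄, e₁₅} = {e₀, e₃, e₄, e₇, e₁₀, e₁₁, e₁₄, e₁₅}
… ∩ ⟦inside e₇⟧ = {e₀, e₃, e₄, e₇, e₁₀, e₁₁, e₁₄, e₁₅} ∩ {e₀, e₂, e₃, e₅, e₇, e₈, e₉, e₁₀, e₁₁, e₁₃} = {e₀, e₃, e₇, e₁₀, e₁₁}
… ∩ ⟦which matched e₂⟧ = {e₀, e₃, e₇, e₁₀, e₁₁} ∩ {e₀, e₂, e₃, e₄, e₆, e₇, e₁₂, e₁₄} = {e₀, e₃, e₇}
… ∩ ⟦near e₁₅⟧ = {e₀, e₃, e₇} ∩ {e₀, e₁, e₂, e₃, e₄, e₅, e₆, e₇, e₁₀, e₁₅} = {e₀, e₃, e₇}
So ⟦bell right of e₃ inside e₇ which matched e₂ near e₁₅⟧ = {e₀, e₃, e₇}.

{e₀, e₃, e₇}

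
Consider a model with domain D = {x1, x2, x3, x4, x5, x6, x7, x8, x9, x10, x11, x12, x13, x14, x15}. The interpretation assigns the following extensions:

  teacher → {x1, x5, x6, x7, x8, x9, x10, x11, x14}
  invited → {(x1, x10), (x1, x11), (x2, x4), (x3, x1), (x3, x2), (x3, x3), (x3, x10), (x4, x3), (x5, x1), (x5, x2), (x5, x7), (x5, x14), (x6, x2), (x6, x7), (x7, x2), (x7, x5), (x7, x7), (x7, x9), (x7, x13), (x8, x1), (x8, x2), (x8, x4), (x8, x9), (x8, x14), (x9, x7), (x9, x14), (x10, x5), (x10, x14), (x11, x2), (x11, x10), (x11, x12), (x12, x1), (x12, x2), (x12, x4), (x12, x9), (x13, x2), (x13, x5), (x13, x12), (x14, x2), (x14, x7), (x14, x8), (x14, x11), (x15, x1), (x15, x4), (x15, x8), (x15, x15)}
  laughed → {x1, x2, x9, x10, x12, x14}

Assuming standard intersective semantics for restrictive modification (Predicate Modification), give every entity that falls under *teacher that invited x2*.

{x5, x6, x7, x8, x11, x14}

⟦that invited x2⟧ = {x : ⟨x, x2⟩ ∈ ⟦invited⟧} = {x3, x5, x6, x7, x8, x11, x12, x13, x14}
⟦teacher⟧ = {x1, x5, x6, x7, x8, x9, x10, x11, x14}
… ∩ ⟦that invited x2⟧ = {x1, x5, x6, x7, x8, x9, x10, x11, x14} ∩ {x3, x5, x6, x7, x8, x11, x12, x13, x14} = {x5, x6, x7, x8, x11, x14}
So ⟦teacher that invited x2⟧ = {x5, x6, x7, x8, x11, x14}.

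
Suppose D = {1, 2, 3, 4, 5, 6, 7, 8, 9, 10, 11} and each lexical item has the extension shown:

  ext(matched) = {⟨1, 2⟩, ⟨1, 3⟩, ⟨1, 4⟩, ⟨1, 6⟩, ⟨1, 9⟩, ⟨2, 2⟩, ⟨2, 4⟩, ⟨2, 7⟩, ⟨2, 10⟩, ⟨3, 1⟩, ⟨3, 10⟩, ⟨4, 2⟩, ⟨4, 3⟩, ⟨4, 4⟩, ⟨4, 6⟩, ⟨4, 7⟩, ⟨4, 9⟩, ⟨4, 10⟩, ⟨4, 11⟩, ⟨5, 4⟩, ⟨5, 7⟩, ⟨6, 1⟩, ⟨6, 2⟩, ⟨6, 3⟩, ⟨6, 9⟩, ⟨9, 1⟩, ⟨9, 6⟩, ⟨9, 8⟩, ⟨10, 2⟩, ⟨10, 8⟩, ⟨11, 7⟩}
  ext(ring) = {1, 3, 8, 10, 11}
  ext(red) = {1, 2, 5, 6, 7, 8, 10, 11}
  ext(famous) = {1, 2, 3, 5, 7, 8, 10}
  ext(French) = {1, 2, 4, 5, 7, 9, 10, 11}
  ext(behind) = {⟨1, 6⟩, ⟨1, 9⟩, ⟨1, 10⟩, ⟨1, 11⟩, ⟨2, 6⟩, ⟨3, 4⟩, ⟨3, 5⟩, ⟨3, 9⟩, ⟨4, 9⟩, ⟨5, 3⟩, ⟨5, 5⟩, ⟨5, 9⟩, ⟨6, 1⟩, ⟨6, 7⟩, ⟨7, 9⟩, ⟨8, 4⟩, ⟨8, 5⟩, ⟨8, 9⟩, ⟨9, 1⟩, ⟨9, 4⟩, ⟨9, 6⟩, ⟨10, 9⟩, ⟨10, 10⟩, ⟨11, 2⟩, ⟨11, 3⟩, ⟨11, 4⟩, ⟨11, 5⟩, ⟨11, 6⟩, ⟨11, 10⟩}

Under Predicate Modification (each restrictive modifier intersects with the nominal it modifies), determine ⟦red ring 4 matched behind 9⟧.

{10}

⟦4 matched⟧ = {x : ⟨4, x⟩ ∈ ⟦matched⟧} = {2, 3, 4, 6, 7, 9, 10, 11}
⟦behind 9⟧ = {x : ⟨x, 9⟩ ∈ ⟦behind⟧} = {1, 3, 4, 5, 7, 8, 10}
⟦ring⟧ = {1, 3, 8, 10, 11}
… ∩ ⟦4 matched⟧ = {1, 3, 8, 10, 11} ∩ {2, 3, 4, 6, 7, 9, 10, 11} = {3, 10, 11}
… ∩ ⟦behind 9⟧ = {3, 10, 11} ∩ {1, 3, 4, 5, 7, 8, 10} = {3, 10}
… ∩ ⟦red⟧ = {3, 10} ∩ {1, 2, 5, 6, 7, 8, 10, 11} = {10}
So ⟦red ring 4 matched behind 9⟧ = {10}.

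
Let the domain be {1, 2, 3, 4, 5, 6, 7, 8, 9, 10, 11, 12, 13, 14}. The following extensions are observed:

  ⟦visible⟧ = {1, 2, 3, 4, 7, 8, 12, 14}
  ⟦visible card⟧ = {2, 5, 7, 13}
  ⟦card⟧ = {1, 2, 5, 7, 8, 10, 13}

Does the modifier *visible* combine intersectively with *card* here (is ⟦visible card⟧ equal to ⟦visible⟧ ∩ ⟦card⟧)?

⟦visible⟧ ∩ ⟦card⟧ = {1, 2, 3, 4, 7, 8, 12, 14} ∩ {1, 2, 5, 7, 8, 10, 13} = {1, 2, 7, 8}
Observed ⟦visible card⟧ = {2, 5, 7, 13}.
These differ, so the modifier is not intersective in this model.

no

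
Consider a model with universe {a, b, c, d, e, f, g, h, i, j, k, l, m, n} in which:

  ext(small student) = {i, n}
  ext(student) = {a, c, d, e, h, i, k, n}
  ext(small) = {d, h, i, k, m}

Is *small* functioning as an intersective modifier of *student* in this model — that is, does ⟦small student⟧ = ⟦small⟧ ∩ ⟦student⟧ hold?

⟦small⟧ ∩ ⟦student⟧ = {d, h, i, k, m} ∩ {a, c, d, e, h, i, k, n} = {d, h, i, k}
Observed ⟦small student⟧ = {i, n}.
These differ, so the modifier is not intersective in this model.

no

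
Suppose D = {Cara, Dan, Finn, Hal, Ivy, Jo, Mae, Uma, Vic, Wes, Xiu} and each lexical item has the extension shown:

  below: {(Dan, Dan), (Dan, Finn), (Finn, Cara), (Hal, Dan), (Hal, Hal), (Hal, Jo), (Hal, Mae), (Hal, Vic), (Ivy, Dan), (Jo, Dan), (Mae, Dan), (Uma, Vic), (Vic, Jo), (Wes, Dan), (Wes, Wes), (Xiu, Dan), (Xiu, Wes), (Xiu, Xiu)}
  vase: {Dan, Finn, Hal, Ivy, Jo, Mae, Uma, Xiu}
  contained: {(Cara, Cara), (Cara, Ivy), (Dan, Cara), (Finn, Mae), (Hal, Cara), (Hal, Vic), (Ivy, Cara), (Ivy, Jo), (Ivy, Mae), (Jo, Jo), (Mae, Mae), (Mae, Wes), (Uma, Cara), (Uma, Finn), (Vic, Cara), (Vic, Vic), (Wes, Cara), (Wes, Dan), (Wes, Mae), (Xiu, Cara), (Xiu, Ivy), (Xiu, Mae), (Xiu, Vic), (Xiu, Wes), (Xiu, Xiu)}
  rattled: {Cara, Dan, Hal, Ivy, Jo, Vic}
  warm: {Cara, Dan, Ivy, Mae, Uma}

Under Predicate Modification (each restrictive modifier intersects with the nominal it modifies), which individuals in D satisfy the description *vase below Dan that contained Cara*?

{Dan, Hal, Ivy, Xiu}

⟦below Dan⟧ = {x : ⟨x, Dan⟩ ∈ ⟦below⟧} = {Dan, Hal, Ivy, Jo, Mae, Wes, Xiu}
⟦that contained Cara⟧ = {x : ⟨x, Cara⟩ ∈ ⟦contained⟧} = {Cara, Dan, Hal, Ivy, Uma, Vic, Wes, Xiu}
⟦vase⟧ = {Dan, Finn, Hal, Ivy, Jo, Mae, Uma, Xiu}
… ∩ ⟦below Dan⟧ = {Dan, Finn, Hal, Ivy, Jo, Mae, Uma, Xiu} ∩ {Dan, Hal, Ivy, Jo, Mae, Wes, Xiu} = {Dan, Hal, Ivy, Jo, Mae, Xiu}
… ∩ ⟦that contained Cara⟧ = {Dan, Hal, Ivy, Jo, Mae, Xiu} ∩ {Cara, Dan, Hal, Ivy, Uma, Vic, Wes, Xiu} = {Dan, Hal, Ivy, Xiu}
So ⟦vase below Dan that contained Cara⟧ = {Dan, Hal, Ivy, Xiu}.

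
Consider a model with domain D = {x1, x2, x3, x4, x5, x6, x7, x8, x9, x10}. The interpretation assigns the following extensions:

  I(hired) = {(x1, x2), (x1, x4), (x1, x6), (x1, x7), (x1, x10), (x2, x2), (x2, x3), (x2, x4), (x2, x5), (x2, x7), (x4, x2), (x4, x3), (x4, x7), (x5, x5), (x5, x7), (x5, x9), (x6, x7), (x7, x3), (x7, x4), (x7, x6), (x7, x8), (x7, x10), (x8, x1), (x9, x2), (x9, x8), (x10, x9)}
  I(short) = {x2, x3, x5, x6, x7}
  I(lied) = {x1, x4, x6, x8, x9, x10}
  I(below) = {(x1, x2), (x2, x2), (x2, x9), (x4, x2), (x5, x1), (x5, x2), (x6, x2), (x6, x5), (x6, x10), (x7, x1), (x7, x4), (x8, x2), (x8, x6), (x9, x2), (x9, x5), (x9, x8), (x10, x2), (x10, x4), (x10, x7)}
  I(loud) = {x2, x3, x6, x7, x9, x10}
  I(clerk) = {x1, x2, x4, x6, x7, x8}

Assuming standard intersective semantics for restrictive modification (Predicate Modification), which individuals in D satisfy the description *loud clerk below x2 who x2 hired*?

⟦below x2⟧ = {x : ⟨x, x2⟩ ∈ ⟦below⟧} = {x1, x2, x4, x5, x6, x8, x9, x10}
⟦who x2 hired⟧ = {x : ⟨x2, x⟩ ∈ ⟦hired⟧} = {x2, x3, x4, x5, x7}
⟦clerk⟧ = {x1, x2, x4, x6, x7, x8}
… ∩ ⟦below x2⟧ = {x1, x2, x4, x6, x7, x8} ∩ {x1, x2, x4, x5, x6, x8, x9, x10} = {x1, x2, x4, x6, x8}
… ∩ ⟦who x2 hired⟧ = {x1, x2, x4, x6, x8} ∩ {x2, x3, x4, x5, x7} = {x2, x4}
… ∩ ⟦loud⟧ = {x2, x4} ∩ {x2, x3, x6, x7, x9, x10} = {x2}
So ⟦loud clerk below x2 who x2 hired⟧ = {x2}.

{x2}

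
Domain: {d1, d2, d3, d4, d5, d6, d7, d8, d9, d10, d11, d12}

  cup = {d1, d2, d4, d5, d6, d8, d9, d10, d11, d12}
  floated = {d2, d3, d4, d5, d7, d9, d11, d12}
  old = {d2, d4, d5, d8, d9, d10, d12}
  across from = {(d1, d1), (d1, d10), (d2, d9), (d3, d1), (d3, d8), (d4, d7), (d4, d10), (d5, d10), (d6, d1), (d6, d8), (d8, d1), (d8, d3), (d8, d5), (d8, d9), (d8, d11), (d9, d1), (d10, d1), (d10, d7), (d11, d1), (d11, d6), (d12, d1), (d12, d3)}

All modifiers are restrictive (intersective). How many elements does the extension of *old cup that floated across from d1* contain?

2

⟦that floated⟧ = ⟦floated⟧ = {d2, d3, d4, d5, d7, d9, d11, d12}
⟦across from d1⟧ = {x : ⟨x, d1⟩ ∈ ⟦across from⟧} = {d1, d3, d6, d8, d9, d10, d11, d12}
⟦cup⟧ = {d1, d2, d4, d5, d6, d8, d9, d10, d11, d12}
… ∩ ⟦that floated⟧ = {d1, d2, d4, d5, d6, d8, d9, d10, d11, d12} ∩ {d2, d3, d4, d5, d7, d9, d11, d12} = {d2, d4, d5, d9, d11, d12}
… ∩ ⟦across from d1⟧ = {d2, d4, d5, d9, d11, d12} ∩ {d1, d3, d6, d8, d9, d10, d11, d12} = {d9, d11, d12}
… ∩ ⟦old⟧ = {d9, d11, d12} ∩ {d2, d4, d5, d8, d9, d10, d12} = {d9, d12}
⟦old cup that floated across from d1⟧ = {d9, d12}, so the cardinality is 2.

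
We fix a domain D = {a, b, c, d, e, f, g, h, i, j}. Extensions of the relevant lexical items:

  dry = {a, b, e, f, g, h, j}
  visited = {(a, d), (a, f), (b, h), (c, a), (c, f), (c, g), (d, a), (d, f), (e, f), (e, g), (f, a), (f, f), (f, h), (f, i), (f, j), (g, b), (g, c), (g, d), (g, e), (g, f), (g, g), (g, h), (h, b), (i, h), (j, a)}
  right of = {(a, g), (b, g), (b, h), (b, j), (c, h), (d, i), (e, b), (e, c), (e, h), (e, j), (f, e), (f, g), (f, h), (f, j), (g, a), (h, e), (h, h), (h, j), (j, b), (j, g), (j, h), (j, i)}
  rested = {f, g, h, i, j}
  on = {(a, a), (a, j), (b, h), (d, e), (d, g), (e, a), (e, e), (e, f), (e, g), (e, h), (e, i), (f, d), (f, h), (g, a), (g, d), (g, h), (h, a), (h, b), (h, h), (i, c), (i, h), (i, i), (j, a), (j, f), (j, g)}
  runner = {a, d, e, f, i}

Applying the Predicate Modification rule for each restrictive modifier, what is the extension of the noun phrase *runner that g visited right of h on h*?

⟦that g visited⟧ = {x : ⟨g, x⟩ ∈ ⟦visited⟧} = {b, c, d, e, f, g, h}
⟦right of h⟧ = {x : ⟨x, h⟩ ∈ ⟦right of⟧} = {b, c, e, f, h, j}
⟦on h⟧ = {x : ⟨x, h⟩ ∈ ⟦on⟧} = {b, e, f, g, h, i}
⟦runner⟧ = {a, d, e, f, i}
… ∩ ⟦that g visited⟧ = {a, d, e, f, i} ∩ {b, c, d, e, f, g, h} = {d, e, f}
… ∩ ⟦right of h⟧ = {d, e, f} ∩ {b, c, e, f, h, j} = {e, f}
… ∩ ⟦on h⟧ = {e, f} ∩ {b, e, f, g, h, i} = {e, f}
So ⟦runner that g visited right of h on h⟧ = {e, f}.

{e, f}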